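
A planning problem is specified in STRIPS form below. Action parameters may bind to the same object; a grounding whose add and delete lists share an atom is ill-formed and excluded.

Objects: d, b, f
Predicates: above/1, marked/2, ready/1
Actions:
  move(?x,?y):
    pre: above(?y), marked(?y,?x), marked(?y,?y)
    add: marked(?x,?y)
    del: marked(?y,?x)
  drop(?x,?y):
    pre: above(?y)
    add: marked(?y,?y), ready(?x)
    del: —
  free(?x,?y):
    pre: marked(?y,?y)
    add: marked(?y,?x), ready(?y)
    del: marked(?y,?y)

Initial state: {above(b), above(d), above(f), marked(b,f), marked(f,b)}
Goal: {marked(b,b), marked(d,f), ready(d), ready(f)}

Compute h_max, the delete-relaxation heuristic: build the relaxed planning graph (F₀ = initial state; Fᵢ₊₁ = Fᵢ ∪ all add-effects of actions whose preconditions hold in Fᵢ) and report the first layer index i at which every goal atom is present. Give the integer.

2

F0 = init (5 atoms)
F1 = F0 ∪ {marked(b,b), marked(d,d), marked(f,f), ready(b), ready(d), ready(f)}  (11 atoms)
F2 = F1 ∪ {marked(b,d), marked(d,b), marked(d,f), marked(f,d)}  (15 atoms)
goal ⊆ F2  ⇒  h_max = 2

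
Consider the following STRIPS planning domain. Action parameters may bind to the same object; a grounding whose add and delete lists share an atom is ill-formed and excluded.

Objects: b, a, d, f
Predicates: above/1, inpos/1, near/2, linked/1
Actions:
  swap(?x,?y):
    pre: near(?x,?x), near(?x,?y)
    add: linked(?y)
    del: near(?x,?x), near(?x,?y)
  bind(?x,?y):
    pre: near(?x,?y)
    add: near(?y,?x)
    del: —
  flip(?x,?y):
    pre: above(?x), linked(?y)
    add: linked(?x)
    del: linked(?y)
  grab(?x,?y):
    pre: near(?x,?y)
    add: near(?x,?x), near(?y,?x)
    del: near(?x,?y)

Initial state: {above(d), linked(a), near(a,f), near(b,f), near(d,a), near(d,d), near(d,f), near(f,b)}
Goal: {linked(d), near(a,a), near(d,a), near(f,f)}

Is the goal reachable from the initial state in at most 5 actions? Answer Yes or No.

Yes

1. swap(d,d)  →  {above(d), linked(a), linked(d), near(a,f), near(b,f), near(d,a), near(d,f), near(f,b)}
2. grab(a,f)  →  {above(d), linked(a), linked(d), near(a,a), near(b,f), near(d,a), near(d,f), near(f,a), near(f,b)}
3. grab(f,b)  →  {above(d), linked(a), linked(d), near(a,a), near(b,f), near(d,a), near(d,f), near(f,a), near(f,f)}
optimal plan length = 3; 3 ≤ 5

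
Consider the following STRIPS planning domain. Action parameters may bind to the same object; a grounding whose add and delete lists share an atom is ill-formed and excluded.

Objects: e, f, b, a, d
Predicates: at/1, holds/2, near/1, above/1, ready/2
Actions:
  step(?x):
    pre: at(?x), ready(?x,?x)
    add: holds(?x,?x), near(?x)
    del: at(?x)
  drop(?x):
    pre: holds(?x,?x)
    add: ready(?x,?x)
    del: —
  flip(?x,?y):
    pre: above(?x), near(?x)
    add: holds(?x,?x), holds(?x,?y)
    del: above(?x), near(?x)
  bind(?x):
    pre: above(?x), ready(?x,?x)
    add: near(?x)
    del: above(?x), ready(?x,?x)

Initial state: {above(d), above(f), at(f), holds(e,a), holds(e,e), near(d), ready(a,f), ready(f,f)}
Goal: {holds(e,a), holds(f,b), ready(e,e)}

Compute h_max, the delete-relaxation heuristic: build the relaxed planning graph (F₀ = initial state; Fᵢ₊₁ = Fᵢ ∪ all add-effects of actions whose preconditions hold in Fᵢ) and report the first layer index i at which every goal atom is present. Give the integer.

2

F0 = init (8 atoms)
F1 = F0 ∪ {holds(d,a), holds(d,b), holds(d,d), holds(d,e), holds(d,f), holds(f,f), near(f), ready(e,e)}  (16 atoms)
F2 = F1 ∪ {holds(f,a), holds(f,b), holds(f,d), holds(f,e), ready(d,d)}  (21 atoms)
goal ⊆ F2  ⇒  h_max = 2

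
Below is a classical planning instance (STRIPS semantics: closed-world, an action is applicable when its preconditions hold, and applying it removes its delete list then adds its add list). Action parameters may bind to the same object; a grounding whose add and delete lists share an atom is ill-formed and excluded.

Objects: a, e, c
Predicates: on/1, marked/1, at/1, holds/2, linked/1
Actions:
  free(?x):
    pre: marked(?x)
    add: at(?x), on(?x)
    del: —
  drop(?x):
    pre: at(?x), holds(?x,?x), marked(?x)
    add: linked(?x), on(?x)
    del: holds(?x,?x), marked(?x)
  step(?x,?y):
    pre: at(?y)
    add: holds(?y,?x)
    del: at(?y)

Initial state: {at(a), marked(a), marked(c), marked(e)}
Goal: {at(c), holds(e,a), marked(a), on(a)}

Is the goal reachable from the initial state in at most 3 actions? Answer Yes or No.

1. free(a)  →  {at(a), marked(a), marked(c), marked(e), on(a)}
2. free(e)  →  {at(a), at(e), marked(a), marked(c), marked(e), on(a), on(e)}
3. free(c)  →  {at(a), at(c), at(e), marked(a), marked(c), marked(e), on(a), on(c), on(e)}
4. step(a,e)  →  {at(a), at(c), holds(e,a), marked(a), marked(c), marked(e), on(a), on(c), on(e)}
optimal plan length = 4; 4 > 3

No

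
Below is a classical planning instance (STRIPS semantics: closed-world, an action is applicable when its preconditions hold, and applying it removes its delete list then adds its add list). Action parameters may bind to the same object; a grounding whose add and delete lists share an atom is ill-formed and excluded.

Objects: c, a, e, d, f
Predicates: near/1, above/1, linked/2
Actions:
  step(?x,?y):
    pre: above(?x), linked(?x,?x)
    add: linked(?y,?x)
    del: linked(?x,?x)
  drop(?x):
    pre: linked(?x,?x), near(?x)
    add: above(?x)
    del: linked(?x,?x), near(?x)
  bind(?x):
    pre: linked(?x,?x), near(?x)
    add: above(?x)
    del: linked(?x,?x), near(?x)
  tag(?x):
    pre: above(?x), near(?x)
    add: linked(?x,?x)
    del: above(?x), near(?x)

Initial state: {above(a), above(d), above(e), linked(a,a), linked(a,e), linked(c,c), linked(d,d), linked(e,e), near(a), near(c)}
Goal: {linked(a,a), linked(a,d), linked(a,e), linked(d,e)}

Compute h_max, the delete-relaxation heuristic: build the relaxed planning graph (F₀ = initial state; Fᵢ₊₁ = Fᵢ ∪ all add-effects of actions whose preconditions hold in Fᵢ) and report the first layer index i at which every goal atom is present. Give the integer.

F0 = init (10 atoms)
F1 = F0 ∪ {above(c), linked(a,d), linked(c,a), linked(c,d), linked(c,e), linked(d,a), linked(d,e), linked(e,a), linked(e,d), linked(f,a), linked(f,d), linked(f,e)}  (22 atoms)
goal ⊆ F1  ⇒  h_max = 1

1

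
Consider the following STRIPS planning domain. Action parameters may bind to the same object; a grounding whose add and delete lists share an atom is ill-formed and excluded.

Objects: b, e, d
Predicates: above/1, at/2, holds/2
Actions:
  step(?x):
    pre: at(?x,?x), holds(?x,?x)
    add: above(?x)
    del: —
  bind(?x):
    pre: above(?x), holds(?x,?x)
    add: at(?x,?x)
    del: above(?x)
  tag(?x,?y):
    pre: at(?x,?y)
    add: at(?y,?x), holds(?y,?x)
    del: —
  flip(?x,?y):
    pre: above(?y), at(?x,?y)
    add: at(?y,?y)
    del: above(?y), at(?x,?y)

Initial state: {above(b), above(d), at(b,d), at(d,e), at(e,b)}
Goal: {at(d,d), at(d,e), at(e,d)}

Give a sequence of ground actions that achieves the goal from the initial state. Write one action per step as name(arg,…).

tag(d,e); flip(b,d)

1. tag(d,e)  →  {above(b), above(d), at(b,d), at(d,e), at(e,b), at(e,d), holds(e,d)}
2. flip(b,d)  →  {above(b), at(d,d), at(d,e), at(e,b), at(e,d), holds(e,d)}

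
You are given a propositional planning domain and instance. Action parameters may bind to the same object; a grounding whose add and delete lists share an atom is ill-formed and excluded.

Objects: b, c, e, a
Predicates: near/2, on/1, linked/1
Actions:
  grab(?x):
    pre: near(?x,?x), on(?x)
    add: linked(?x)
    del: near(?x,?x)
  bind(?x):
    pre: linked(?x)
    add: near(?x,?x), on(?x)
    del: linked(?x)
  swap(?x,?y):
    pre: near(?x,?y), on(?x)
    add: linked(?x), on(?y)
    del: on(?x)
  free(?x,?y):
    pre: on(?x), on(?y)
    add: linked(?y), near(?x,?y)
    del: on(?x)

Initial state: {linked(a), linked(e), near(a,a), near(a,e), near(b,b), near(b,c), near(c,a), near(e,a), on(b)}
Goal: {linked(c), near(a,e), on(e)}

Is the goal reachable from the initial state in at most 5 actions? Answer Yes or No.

Yes

1. bind(e)  →  {linked(a), near(a,a), near(a,e), near(b,b), near(b,c), near(c,a), near(e,a), near(e,e), on(b), on(e)}
2. swap(b,c)  →  {linked(a), linked(b), near(a,a), near(a,e), near(b,b), near(b,c), near(c,a), near(e,a), near(e,e), on(c), on(e)}
3. swap(c,a)  →  {linked(a), linked(b), linked(c), near(a,a), near(a,e), near(b,b), near(b,c), near(c,a), near(e,a), near(e,e), on(a), on(e)}
optimal plan length = 3; 3 ≤ 5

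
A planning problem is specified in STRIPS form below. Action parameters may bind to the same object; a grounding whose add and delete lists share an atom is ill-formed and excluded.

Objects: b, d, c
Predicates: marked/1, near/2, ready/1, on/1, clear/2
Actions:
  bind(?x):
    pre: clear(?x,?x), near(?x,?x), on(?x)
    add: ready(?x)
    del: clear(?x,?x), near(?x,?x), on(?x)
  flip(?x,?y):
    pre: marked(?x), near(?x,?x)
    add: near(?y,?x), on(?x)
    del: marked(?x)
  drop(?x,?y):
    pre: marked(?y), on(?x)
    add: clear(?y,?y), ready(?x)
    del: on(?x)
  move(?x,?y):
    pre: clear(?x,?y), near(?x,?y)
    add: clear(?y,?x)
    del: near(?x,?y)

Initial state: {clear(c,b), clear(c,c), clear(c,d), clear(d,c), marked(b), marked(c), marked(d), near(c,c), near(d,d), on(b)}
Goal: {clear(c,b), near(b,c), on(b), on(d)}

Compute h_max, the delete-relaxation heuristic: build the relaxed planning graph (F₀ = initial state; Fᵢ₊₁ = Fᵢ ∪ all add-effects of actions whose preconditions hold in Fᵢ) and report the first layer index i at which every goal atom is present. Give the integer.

F0 = init (10 atoms)
F1 = F0 ∪ {clear(b,b), clear(d,d), near(b,c), near(b,d), near(c,d), near(d,c), on(c), on(d), ready(b)}  (19 atoms)
goal ⊆ F1  ⇒  h_max = 1

1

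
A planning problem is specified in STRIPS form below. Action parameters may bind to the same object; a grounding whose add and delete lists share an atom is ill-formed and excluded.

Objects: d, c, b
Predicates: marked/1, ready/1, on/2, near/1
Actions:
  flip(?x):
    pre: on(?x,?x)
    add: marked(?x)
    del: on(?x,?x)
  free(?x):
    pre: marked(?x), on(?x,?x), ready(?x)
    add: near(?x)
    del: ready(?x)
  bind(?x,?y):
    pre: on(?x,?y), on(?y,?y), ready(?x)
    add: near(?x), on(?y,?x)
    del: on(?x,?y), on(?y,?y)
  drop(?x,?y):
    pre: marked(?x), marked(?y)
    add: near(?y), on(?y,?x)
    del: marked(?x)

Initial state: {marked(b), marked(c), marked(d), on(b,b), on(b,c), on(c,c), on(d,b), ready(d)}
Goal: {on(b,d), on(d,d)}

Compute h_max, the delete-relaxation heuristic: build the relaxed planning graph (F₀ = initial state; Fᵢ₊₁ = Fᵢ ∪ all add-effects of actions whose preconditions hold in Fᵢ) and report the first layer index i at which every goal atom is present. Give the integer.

F0 = init (8 atoms)
F1 = F0 ∪ {near(b), near(c), near(d), on(b,d), on(c,b), on(c,d), on(d,c), on(d,d)}  (16 atoms)
goal ⊆ F1  ⇒  h_max = 1

1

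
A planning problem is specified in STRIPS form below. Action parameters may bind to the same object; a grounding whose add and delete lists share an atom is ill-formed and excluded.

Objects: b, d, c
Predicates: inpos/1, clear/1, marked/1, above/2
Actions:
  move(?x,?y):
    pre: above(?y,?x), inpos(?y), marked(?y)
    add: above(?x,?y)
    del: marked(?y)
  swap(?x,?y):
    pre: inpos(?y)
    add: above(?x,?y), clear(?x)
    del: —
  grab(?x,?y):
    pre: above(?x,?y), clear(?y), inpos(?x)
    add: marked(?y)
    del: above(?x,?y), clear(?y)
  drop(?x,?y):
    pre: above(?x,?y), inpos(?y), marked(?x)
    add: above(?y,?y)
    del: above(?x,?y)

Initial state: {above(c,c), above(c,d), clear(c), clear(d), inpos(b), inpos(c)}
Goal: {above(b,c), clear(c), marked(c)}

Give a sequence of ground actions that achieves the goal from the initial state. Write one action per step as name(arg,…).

1. swap(b,c)  →  {above(b,c), above(c,c), above(c,d), clear(b), clear(c), clear(d), inpos(b), inpos(c)}
2. grab(c,c)  →  {above(b,c), above(c,d), clear(b), clear(d), inpos(b), inpos(c), marked(c)}
3. swap(c,b)  →  {above(b,c), above(c,b), above(c,d), clear(b), clear(c), clear(d), inpos(b), inpos(c), marked(c)}

swap(b,c); grab(c,c); swap(c,b)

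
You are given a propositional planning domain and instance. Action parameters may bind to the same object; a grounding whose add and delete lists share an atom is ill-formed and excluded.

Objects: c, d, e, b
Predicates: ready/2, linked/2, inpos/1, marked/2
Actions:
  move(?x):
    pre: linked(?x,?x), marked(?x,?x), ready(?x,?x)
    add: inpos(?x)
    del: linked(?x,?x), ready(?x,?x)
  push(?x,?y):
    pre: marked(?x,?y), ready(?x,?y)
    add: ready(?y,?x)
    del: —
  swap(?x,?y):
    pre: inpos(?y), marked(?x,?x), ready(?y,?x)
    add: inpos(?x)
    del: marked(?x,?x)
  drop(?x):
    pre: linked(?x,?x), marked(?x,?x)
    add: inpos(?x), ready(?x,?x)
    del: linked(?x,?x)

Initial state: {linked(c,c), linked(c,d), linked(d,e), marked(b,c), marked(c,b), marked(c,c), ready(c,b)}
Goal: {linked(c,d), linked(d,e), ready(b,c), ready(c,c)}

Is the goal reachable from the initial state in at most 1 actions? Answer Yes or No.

No

1. push(c,b)  →  {linked(c,c), linked(c,d), linked(d,e), marked(b,c), marked(c,b), marked(c,c), ready(b,c), ready(c,b)}
2. drop(c)  →  {inpos(c), linked(c,d), linked(d,e), marked(b,c), marked(c,b), marked(c,c), ready(b,c), ready(c,b), ready(c,c)}
optimal plan length = 2; 2 > 1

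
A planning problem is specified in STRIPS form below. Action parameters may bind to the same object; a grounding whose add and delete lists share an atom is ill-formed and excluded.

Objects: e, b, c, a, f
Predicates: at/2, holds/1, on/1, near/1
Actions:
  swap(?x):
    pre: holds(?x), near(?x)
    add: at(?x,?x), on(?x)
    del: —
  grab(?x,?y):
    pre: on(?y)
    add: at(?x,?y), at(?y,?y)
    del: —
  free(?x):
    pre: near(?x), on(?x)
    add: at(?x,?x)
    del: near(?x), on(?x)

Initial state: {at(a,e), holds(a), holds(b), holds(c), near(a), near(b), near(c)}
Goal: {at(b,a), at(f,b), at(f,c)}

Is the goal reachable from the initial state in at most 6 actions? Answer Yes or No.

Yes

1. swap(b)  →  {at(a,e), at(b,b), holds(a), holds(b), holds(c), near(a), near(b), near(c), on(b)}
2. swap(c)  →  {at(a,e), at(b,b), at(c,c), holds(a), holds(b), holds(c), near(a), near(b), near(c), on(b), on(c)}
3. swap(a)  →  {at(a,a), at(a,e), at(b,b), at(c,c), holds(a), holds(b), holds(c), near(a), near(b), near(c), on(a), on(b), on(c)}
4. grab(b,a)  →  {at(a,a), at(a,e), at(b,a), at(b,b), at(c,c), holds(a), holds(b), holds(c), near(a), near(b), near(c), on(a), on(b), on(c)}
5. grab(f,b)  →  {at(a,a), at(a,e), at(b,a), at(b,b), at(c,c), at(f,b), holds(a), holds(b), holds(c), near(a), near(b), near(c), on(a), on(b), on(c)}
6. grab(f,c)  →  {at(a,a), at(a,e), at(b,a), at(b,b), at(c,c), at(f,b), at(f,c), holds(a), holds(b), holds(c), near(a), near(b), near(c), on(a), on(b), on(c)}
optimal plan length = 6; 6 ≤ 6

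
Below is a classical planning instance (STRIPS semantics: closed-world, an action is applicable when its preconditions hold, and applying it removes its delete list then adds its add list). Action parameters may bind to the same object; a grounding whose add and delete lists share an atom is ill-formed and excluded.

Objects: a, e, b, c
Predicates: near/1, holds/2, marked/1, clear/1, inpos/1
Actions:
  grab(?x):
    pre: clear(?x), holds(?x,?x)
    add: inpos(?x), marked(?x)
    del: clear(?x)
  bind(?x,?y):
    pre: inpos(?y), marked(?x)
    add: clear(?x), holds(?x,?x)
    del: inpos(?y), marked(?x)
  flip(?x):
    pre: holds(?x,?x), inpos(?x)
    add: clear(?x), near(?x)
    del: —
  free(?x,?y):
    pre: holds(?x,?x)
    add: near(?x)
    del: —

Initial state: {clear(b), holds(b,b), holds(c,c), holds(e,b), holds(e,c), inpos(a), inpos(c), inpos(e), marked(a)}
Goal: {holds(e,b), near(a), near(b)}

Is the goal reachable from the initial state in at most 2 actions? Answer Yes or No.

1. bind(a,a)  →  {clear(a), clear(b), holds(a,a), holds(b,b), holds(c,c), holds(e,b), holds(e,c), inpos(c), inpos(e)}
2. free(a,a)  →  {clear(a), clear(b), holds(a,a), holds(b,b), holds(c,c), holds(e,b), holds(e,c), inpos(c), inpos(e), near(a)}
3. free(b,a)  →  {clear(a), clear(b), holds(a,a), holds(b,b), holds(c,c), holds(e,b), holds(e,c), inpos(c), inpos(e), near(a), near(b)}
optimal plan length = 3; 3 > 2

No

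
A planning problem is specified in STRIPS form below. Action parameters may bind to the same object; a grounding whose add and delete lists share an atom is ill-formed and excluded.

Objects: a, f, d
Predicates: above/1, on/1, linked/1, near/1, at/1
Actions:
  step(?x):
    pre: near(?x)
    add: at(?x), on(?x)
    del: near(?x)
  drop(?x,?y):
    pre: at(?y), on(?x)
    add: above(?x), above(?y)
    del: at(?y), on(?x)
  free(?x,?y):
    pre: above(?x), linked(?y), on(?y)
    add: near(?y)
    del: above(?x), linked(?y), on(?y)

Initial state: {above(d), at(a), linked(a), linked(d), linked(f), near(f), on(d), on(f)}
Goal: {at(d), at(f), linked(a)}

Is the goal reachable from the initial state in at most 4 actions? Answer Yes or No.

Yes

1. step(f)  →  {above(d), at(a), at(f), linked(a), linked(d), linked(f), on(d), on(f)}
2. free(d,d)  →  {at(a), at(f), linked(a), linked(f), near(d), on(f)}
3. step(d)  →  {at(a), at(d), at(f), linked(a), linked(f), on(d), on(f)}
optimal plan length = 3; 3 ≤ 4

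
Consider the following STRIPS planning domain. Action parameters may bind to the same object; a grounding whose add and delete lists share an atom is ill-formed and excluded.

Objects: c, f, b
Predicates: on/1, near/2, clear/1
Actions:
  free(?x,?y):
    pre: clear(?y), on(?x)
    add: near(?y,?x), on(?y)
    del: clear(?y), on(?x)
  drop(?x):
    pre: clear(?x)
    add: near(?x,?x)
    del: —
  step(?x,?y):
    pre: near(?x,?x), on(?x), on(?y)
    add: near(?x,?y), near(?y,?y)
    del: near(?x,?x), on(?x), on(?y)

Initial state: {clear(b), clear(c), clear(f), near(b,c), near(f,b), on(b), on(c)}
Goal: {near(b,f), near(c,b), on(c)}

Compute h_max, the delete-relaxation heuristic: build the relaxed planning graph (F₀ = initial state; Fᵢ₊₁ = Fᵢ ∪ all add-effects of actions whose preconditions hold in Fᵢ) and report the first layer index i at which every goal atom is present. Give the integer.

2

F0 = init (7 atoms)
F1 = F0 ∪ {near(b,b), near(c,b), near(c,c), near(f,c), near(f,f), on(f)}  (13 atoms)
F2 = F1 ∪ {near(b,f), near(c,f)}  (15 atoms)
goal ⊆ F2  ⇒  h_max = 2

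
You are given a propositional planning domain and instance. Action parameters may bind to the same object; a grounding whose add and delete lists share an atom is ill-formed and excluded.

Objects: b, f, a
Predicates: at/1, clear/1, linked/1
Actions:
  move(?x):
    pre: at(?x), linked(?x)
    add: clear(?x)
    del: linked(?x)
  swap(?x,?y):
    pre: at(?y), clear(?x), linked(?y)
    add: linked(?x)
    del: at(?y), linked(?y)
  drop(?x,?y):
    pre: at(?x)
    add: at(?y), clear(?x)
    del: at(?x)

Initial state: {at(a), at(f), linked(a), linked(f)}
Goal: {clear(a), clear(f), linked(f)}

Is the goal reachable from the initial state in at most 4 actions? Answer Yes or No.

Yes

1. move(a)  →  {at(a), at(f), clear(a), linked(f)}
2. drop(f,b)  →  {at(a), at(b), clear(a), clear(f), linked(f)}
optimal plan length = 2; 2 ≤ 4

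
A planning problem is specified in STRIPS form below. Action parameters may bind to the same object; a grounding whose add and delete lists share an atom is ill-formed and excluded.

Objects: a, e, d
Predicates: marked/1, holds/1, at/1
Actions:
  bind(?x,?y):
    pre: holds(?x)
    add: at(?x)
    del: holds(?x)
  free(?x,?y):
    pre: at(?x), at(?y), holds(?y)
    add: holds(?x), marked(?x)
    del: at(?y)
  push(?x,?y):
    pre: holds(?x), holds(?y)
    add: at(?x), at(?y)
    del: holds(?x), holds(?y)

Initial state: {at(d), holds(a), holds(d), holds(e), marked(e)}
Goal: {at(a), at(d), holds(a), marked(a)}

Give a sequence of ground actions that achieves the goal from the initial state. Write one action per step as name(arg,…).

1. bind(a,a)  →  {at(a), at(d), holds(d), holds(e), marked(e)}
2. free(a,d)  →  {at(a), holds(a), holds(d), holds(e), marked(a), marked(e)}
3. bind(d,a)  →  {at(a), at(d), holds(a), holds(e), marked(a), marked(e)}

bind(a,a); free(a,d); bind(d,a)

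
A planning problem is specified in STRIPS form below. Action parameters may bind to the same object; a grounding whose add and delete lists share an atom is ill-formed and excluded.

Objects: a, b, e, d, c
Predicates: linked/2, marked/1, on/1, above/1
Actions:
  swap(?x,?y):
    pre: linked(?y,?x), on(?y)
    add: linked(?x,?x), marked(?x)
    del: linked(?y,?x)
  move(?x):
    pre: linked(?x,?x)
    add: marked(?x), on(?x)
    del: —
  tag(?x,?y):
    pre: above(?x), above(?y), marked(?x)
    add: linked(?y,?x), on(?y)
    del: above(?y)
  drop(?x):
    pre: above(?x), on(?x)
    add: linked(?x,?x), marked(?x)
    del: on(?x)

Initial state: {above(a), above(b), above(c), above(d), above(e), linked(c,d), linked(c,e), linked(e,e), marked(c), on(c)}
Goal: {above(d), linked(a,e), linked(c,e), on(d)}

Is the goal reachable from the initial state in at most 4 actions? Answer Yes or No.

1. swap(d,c)  →  {above(a), above(b), above(c), above(d), above(e), linked(c,e), linked(d,d), linked(e,e), marked(c), marked(d), on(c)}
2. move(e)  →  {above(a), above(b), above(c), above(d), above(e), linked(c,e), linked(d,d), linked(e,e), marked(c), marked(d), marked(e), on(c), on(e)}
3. move(d)  →  {above(a), above(b), above(c), above(d), above(e), linked(c,e), linked(d,d), linked(e,e), marked(c), marked(d), marked(e), on(c), on(d), on(e)}
4. tag(e,a)  →  {above(b), above(c), above(d), above(e), linked(a,e), linked(c,e), linked(d,d), linked(e,e), marked(c), marked(d), marked(e), on(a), on(c), on(d), on(e)}
optimal plan length = 4; 4 ≤ 4

Yes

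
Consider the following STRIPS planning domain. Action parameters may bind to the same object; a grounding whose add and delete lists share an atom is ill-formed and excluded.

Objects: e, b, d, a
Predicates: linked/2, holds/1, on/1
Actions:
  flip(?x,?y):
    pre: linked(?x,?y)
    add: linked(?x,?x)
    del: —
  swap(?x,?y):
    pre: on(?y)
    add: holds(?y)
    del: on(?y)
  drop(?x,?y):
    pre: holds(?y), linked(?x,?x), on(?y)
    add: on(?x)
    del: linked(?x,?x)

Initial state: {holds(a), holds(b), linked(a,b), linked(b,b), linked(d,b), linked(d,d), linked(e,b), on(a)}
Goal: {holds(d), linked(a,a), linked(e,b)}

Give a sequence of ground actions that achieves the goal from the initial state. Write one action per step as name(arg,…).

1. flip(a,b)  →  {holds(a), holds(b), linked(a,a), linked(a,b), linked(b,b), linked(d,b), linked(d,d), linked(e,b), on(a)}
2. drop(d,a)  →  {holds(a), holds(b), linked(a,a), linked(a,b), linked(b,b), linked(d,b), linked(e,b), on(a), on(d)}
3. swap(e,d)  →  {holds(a), holds(b), holds(d), linked(a,a), linked(a,b), linked(b,b), linked(d,b), linked(e,b), on(a)}

flip(a,b); drop(d,a); swap(e,d)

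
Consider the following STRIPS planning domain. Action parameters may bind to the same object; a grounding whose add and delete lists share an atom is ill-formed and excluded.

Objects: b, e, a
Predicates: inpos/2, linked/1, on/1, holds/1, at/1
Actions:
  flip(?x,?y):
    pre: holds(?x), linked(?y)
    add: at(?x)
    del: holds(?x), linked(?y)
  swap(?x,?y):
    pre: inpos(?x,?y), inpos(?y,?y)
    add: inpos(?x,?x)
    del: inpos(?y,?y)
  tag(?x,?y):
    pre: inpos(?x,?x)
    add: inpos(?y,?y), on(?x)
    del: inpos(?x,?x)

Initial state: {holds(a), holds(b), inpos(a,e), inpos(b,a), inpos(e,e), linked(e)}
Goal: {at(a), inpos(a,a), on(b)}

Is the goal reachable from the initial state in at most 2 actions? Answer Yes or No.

1. flip(a,e)  →  {at(a), holds(b), inpos(a,e), inpos(b,a), inpos(e,e)}
2. tag(e,b)  →  {at(a), holds(b), inpos(a,e), inpos(b,a), inpos(b,b), on(e)}
3. tag(b,a)  →  {at(a), holds(b), inpos(a,a), inpos(a,e), inpos(b,a), on(b), on(e)}
optimal plan length = 3; 3 > 2

No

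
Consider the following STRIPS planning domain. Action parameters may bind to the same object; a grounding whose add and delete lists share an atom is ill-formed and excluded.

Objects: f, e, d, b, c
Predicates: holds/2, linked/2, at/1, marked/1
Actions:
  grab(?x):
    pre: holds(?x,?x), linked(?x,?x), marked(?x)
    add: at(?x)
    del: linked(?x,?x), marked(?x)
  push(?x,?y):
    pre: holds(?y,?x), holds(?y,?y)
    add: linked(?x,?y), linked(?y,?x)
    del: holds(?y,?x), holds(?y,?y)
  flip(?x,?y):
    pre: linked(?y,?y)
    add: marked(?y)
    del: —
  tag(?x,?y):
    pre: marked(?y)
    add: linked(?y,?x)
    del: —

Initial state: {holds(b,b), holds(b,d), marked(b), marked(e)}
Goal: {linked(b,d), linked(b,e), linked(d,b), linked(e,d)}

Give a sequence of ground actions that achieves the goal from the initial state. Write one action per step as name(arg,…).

1. push(d,b)  →  {linked(b,d), linked(d,b), marked(b), marked(e)}
2. tag(e,b)  →  {linked(b,d), linked(b,e), linked(d,b), marked(b), marked(e)}
3. tag(d,e)  →  {linked(b,d), linked(b,e), linked(d,b), linked(e,d), marked(b), marked(e)}

push(d,b); tag(e,b); tag(d,e)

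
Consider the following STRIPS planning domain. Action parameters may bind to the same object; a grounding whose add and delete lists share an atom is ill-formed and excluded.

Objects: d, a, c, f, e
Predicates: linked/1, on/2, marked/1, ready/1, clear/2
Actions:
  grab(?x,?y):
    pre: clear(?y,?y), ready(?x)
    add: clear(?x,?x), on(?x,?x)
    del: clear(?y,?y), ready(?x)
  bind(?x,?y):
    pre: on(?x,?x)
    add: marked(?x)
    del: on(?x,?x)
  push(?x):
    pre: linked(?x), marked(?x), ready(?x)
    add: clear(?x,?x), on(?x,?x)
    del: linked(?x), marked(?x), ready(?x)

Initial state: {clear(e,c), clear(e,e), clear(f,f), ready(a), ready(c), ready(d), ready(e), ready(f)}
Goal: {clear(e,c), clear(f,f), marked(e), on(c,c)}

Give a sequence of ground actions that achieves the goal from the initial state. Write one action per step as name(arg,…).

grab(c,e); grab(e,c); bind(e,d)

1. grab(c,e)  →  {clear(c,c), clear(e,c), clear(f,f), on(c,c), ready(a), ready(d), ready(e), ready(f)}
2. grab(e,c)  →  {clear(e,c), clear(e,e), clear(f,f), on(c,c), on(e,e), ready(a), ready(d), ready(f)}
3. bind(e,d)  →  {clear(e,c), clear(e,e), clear(f,f), marked(e), on(c,c), ready(a), ready(d), ready(f)}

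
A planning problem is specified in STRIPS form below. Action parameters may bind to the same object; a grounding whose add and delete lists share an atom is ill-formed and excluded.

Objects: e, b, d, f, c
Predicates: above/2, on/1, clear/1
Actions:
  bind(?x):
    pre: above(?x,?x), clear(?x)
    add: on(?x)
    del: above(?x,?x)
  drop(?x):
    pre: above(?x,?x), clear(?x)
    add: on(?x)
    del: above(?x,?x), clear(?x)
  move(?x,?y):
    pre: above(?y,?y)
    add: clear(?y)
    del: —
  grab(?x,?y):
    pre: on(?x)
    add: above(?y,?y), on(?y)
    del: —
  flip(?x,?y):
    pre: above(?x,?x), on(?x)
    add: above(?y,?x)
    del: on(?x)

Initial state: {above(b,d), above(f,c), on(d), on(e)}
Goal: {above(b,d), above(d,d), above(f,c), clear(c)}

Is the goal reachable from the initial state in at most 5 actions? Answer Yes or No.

Yes

1. grab(e,d)  →  {above(b,d), above(d,d), above(f,c), on(d), on(e)}
2. grab(e,c)  →  {above(b,d), above(c,c), above(d,d), above(f,c), on(c), on(d), on(e)}
3. move(e,c)  →  {above(b,d), above(c,c), above(d,d), above(f,c), clear(c), on(c), on(d), on(e)}
optimal plan length = 3; 3 ≤ 5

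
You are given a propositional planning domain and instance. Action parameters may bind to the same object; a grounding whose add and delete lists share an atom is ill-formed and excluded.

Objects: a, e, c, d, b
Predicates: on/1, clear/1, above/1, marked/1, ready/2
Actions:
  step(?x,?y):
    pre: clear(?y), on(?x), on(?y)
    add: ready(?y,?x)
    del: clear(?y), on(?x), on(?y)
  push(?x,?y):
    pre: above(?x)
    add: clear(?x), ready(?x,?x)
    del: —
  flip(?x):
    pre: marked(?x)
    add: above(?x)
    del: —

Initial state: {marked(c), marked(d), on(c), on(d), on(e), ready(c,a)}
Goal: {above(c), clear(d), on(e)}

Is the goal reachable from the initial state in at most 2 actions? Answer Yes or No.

No

1. flip(c)  →  {above(c), marked(c), marked(d), on(c), on(d), on(e), ready(c,a)}
2. flip(d)  →  {above(c), above(d), marked(c), marked(d), on(c), on(d), on(e), ready(c,a)}
3. push(d,a)  →  {above(c), above(d), clear(d), marked(c), marked(d), on(c), on(d), on(e), ready(c,a), ready(d,d)}
optimal plan length = 3; 3 > 2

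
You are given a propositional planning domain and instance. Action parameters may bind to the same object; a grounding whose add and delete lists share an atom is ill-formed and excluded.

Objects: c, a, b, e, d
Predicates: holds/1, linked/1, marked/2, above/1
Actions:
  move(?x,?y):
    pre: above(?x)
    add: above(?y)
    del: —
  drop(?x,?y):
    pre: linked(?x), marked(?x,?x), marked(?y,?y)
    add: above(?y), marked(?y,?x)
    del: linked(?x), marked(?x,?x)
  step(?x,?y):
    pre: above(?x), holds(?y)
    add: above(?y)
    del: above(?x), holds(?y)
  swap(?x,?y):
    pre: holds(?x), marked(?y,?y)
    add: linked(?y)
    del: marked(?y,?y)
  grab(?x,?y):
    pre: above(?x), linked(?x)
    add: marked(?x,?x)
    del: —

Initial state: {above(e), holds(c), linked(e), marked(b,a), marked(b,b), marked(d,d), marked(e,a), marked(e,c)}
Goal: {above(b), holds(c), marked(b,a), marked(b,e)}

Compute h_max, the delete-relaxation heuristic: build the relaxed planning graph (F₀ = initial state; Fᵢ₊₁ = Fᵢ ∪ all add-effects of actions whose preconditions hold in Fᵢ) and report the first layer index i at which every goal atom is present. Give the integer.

2

F0 = init (8 atoms)
F1 = F0 ∪ {above(a), above(b), above(c), above(d), linked(b), linked(d), marked(e,e)}  (15 atoms)
F2 = F1 ∪ {marked(b,d), marked(b,e), marked(d,b), marked(d,e), marked(e,b), marked(e,d)}  (21 atoms)
goal ⊆ F2  ⇒  h_max = 2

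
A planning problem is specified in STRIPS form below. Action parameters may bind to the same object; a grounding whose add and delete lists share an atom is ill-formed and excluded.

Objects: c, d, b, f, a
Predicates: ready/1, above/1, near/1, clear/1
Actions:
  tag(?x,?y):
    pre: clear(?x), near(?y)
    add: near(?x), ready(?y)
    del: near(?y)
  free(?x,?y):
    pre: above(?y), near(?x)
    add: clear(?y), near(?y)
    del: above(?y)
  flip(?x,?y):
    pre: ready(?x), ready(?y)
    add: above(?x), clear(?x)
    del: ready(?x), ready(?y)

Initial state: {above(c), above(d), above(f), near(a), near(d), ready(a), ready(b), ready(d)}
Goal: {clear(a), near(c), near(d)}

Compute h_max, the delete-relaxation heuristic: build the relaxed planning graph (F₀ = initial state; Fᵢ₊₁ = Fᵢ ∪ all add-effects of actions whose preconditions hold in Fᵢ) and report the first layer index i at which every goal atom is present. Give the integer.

1

F0 = init (8 atoms)
F1 = F0 ∪ {above(a), above(b), clear(a), clear(b), clear(c), clear(d), clear(f), near(c), near(f)}  (17 atoms)
goal ⊆ F1  ⇒  h_max = 1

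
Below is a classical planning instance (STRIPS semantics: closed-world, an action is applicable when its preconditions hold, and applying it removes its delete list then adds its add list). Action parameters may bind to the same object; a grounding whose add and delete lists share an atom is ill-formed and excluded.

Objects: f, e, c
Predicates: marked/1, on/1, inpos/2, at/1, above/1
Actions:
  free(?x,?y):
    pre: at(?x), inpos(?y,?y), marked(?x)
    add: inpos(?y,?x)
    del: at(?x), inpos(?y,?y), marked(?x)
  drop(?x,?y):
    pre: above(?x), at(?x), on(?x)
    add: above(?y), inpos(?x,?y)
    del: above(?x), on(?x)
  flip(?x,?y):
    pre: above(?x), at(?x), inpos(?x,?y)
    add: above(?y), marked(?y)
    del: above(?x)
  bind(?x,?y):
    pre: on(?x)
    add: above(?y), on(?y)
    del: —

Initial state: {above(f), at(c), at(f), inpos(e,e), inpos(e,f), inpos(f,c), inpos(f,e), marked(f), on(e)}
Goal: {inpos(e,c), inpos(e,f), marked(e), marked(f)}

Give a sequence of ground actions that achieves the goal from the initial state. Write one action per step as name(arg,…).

flip(f,e); bind(e,f); flip(f,c); free(c,e)

1. flip(f,e)  →  {above(e), at(c), at(f), inpos(e,e), inpos(e,f), inpos(f,c), inpos(f,e), marked(e), marked(f), on(e)}
2. bind(e,f)  →  {above(e), above(f), at(c), at(f), inpos(e,e), inpos(e,f), inpos(f,c), inpos(f,e), marked(e), marked(f), on(e), on(f)}
3. flip(f,c)  →  {above(c), above(e), at(c), at(f), inpos(e,e), inpos(e,f), inpos(f,c), inpos(f,e), marked(c), marked(e), marked(f), on(e), on(f)}
4. free(c,e)  →  {above(c), above(e), at(f), inpos(e,c), inpos(e,f), inpos(f,c), inpos(f,e), marked(e), marked(f), on(e), on(f)}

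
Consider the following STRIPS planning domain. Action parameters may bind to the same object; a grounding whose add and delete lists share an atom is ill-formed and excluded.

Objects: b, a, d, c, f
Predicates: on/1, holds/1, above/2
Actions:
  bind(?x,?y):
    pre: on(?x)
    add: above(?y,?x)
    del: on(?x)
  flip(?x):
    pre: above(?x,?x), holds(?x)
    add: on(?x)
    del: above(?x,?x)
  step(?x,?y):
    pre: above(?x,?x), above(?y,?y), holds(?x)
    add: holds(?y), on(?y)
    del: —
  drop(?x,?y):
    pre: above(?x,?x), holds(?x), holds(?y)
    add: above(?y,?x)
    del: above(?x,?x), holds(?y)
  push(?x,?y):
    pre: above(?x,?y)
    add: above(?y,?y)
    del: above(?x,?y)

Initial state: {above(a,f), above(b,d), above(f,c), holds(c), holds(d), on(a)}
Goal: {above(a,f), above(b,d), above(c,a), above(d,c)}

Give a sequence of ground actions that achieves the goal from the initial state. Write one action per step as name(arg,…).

1. bind(a,c)  →  {above(a,f), above(b,d), above(c,a), above(f,c), holds(c), holds(d)}
2. push(f,c)  →  {above(a,f), above(b,d), above(c,a), above(c,c), holds(c), holds(d)}
3. drop(c,d)  →  {above(a,f), above(b,d), above(c,a), above(d,c), holds(c)}

bind(a,c); push(f,c); drop(c,d)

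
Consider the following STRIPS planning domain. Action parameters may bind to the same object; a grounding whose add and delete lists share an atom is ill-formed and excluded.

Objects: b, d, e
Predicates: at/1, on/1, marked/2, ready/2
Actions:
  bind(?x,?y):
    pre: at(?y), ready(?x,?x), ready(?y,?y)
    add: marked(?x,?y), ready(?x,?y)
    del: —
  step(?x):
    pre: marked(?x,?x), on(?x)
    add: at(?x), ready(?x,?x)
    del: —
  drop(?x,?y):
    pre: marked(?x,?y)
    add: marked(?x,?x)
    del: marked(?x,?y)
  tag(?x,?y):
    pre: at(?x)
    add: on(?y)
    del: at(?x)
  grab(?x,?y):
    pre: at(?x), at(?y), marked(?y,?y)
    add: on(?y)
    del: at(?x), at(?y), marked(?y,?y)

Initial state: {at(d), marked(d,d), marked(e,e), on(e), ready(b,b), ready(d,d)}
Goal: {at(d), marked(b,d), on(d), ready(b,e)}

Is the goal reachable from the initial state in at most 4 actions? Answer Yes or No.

Yes

1. bind(b,d)  →  {at(d), marked(b,d), marked(d,d), marked(e,e), on(e), ready(b,b), ready(b,d), ready(d,d)}
2. step(e)  →  {at(d), at(e), marked(b,d), marked(d,d), marked(e,e), on(e), ready(b,b), ready(b,d), ready(d,d), ready(e,e)}
3. bind(b,e)  →  {at(d), at(e), marked(b,d), marked(b,e), marked(d,d), marked(e,e), on(e), ready(b,b), ready(b,d), ready(b,e), ready(d,d), ready(e,e)}
4. tag(e,d)  →  {at(d), marked(b,d), marked(b,e), marked(d,d), marked(e,e), on(d), on(e), ready(b,b), ready(b,d), ready(b,e), ready(d,d), ready(e,e)}
optimal plan length = 4; 4 ≤ 4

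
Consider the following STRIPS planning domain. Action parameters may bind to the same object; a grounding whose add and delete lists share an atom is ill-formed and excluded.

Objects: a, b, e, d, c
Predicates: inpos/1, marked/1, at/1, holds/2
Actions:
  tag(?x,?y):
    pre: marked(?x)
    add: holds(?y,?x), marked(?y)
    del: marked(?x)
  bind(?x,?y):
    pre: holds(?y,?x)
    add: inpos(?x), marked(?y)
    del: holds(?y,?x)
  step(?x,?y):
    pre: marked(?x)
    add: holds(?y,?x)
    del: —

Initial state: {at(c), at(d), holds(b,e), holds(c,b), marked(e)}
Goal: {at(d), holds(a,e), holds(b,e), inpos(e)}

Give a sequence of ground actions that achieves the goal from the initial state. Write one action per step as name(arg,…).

bind(e,b); step(e,a); tag(e,b)

1. bind(e,b)  →  {at(c), at(d), holds(c,b), inpos(e), marked(b), marked(e)}
2. step(e,a)  →  {at(c), at(d), holds(a,e), holds(c,b), inpos(e), marked(b), marked(e)}
3. tag(e,b)  →  {at(c), at(d), holds(a,e), holds(b,e), holds(c,b), inpos(e), marked(b)}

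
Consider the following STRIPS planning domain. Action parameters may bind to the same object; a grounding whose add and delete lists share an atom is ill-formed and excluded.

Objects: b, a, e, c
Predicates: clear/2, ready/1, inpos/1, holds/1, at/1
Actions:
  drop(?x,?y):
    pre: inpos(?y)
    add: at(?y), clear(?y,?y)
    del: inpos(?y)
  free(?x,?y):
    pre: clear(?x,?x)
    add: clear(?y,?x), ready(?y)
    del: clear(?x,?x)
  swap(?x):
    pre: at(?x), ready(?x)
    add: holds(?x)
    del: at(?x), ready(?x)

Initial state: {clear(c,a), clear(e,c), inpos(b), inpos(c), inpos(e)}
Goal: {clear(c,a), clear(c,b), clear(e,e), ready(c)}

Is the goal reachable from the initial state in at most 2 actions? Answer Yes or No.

1. drop(b,b)  →  {at(b), clear(b,b), clear(c,a), clear(e,c), inpos(c), inpos(e)}
2. drop(b,e)  →  {at(b), at(e), clear(b,b), clear(c,a), clear(e,c), clear(e,e), inpos(c)}
3. free(b,c)  →  {at(b), at(e), clear(c,a), clear(c,b), clear(e,c), clear(e,e), inpos(c), ready(c)}
optimal plan length = 3; 3 > 2

No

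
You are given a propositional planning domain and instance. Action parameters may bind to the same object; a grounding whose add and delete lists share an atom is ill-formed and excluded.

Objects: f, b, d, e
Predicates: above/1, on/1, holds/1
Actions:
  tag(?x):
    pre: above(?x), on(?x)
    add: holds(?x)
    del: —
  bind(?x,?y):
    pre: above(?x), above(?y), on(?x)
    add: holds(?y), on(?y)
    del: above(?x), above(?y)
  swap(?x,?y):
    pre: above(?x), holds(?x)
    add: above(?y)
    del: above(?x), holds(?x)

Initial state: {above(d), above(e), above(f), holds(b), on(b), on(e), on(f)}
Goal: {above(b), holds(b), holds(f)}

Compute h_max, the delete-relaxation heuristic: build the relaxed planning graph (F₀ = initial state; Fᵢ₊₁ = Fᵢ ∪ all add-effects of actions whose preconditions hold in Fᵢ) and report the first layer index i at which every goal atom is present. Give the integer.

2

F0 = init (7 atoms)
F1 = F0 ∪ {holds(d), holds(e), holds(f), on(d)}  (11 atoms)
F2 = F1 ∪ {above(b)}  (12 atoms)
goal ⊆ F2  ⇒  h_max = 2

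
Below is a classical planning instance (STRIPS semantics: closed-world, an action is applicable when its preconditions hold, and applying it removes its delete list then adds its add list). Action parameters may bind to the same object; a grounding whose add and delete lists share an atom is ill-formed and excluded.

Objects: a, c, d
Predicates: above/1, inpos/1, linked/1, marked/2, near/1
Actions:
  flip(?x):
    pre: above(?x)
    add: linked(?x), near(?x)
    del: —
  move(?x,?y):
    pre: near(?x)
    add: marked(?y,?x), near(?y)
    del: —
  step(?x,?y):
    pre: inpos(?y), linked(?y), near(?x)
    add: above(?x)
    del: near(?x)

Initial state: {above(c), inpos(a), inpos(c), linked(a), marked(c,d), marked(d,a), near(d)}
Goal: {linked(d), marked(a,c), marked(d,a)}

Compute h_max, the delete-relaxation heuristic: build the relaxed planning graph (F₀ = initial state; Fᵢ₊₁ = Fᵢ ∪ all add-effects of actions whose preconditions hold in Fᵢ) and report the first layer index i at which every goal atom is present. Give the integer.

F0 = init (7 atoms)
F1 = F0 ∪ {above(d), linked(c), marked(a,d), marked(d,d), near(a), near(c)}  (13 atoms)
F2 = F1 ∪ {above(a), linked(d), marked(a,a), marked(a,c), marked(c,a), marked(c,c), marked(d,c)}  (20 atoms)
goal ⊆ F2  ⇒  h_max = 2

2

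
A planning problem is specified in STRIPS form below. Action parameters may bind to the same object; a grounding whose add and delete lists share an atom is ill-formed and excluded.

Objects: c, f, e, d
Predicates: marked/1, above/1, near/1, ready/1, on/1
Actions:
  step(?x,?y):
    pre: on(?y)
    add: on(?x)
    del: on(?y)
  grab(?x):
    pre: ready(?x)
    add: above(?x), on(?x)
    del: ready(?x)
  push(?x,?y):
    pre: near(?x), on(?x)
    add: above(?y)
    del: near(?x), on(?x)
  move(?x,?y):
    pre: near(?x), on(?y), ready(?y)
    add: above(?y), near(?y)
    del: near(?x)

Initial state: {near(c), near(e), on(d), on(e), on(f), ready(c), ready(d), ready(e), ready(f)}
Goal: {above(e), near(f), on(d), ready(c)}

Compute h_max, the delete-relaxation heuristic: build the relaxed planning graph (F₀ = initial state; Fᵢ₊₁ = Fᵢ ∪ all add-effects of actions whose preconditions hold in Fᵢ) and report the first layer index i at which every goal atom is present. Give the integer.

1

F0 = init (9 atoms)
F1 = F0 ∪ {above(c), above(d), above(e), above(f), near(d), near(f), on(c)}  (16 atoms)
goal ⊆ F1  ⇒  h_max = 1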